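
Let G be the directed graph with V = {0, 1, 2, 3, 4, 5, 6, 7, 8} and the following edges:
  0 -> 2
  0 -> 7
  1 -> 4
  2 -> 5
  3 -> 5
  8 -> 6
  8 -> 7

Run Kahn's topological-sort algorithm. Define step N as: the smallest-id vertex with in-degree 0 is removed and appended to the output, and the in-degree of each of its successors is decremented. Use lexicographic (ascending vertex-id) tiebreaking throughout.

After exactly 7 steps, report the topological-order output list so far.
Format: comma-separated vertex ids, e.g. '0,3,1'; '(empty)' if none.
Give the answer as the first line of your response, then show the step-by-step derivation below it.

0,1,2,3,4,5,8

step 1: output 0; order=[0]; indeg=(0,0,0,0,1,2,1,1,0)
step 2: output 1; order=[0,1]; indeg=(0,0,0,0,0,2,1,1,0)
step 3: output 2; order=[0,1,2]; indeg=(0,0,0,0,0,1,1,1,0)
step 4: output 3; order=[0,1,2,3]; indeg=(0,0,0,0,0,0,1,1,0)
step 5: output 4; order=[0,1,2,3,4]; indeg=(0,0,0,0,0,0,1,1,0)
step 6: output 5; order=[0,1,2,3,4,5]; indeg=(0,0,0,0,0,0,1,1,0)
step 7: output 8; order=[0,1,2,3,4,5,8]; indeg=(0,0,0,0,0,0,0,0,0)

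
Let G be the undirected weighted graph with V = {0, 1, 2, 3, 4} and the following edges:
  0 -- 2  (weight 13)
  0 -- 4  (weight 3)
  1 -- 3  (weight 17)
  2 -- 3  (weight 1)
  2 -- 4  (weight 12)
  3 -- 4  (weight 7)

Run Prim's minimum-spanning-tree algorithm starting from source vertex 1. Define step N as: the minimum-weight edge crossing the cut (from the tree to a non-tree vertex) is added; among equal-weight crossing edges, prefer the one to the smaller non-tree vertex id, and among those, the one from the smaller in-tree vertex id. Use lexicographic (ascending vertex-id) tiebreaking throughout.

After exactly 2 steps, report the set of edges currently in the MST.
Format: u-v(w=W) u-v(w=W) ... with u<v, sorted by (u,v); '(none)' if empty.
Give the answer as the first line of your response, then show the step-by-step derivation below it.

1-3(w=17) 2-3(w=1)

step 1: add edge 1-3 (w=17); MST = {1-3(w=17)}
step 2: add edge 2-3 (w=1); MST = {1-3(w=17) 2-3(w=1)}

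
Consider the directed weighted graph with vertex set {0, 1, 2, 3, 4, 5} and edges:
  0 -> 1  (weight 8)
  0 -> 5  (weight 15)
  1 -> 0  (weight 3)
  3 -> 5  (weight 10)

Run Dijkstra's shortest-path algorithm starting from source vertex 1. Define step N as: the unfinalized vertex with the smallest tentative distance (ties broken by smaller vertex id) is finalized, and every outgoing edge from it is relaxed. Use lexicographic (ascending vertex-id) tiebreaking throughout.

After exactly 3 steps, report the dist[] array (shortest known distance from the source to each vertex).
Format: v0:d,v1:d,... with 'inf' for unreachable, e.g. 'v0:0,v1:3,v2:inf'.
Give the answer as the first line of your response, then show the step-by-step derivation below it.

v0:3,v1:0,v2:inf,v3:inf,v4:inf,v5:18

step 1: dist = v0:3,v1:0,v2:inf,v3:inf,v4:inf,v5:inf
step 2: dist = v0:3,v1:0,v2:inf,v3:inf,v4:inf,v5:18
step 3: dist = v0:3,v1:0,v2:inf,v3:inf,v4:inf,v5:18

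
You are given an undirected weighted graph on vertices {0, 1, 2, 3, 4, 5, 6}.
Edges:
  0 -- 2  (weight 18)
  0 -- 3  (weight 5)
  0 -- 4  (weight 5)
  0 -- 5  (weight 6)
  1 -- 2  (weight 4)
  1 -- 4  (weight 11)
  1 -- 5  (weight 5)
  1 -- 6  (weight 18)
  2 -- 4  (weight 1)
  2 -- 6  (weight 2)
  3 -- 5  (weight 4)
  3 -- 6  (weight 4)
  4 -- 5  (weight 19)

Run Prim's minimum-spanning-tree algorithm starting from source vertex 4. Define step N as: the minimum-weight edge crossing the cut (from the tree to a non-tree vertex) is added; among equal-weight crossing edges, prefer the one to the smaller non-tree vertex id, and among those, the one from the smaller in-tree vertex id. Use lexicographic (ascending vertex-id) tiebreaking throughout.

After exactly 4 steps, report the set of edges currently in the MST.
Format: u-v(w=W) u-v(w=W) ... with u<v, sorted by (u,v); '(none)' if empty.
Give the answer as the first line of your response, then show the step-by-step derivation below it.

1-2(w=4) 2-4(w=1) 2-6(w=2) 3-6(w=4)

step 1: add edge 2-4 (w=1); MST = {2-4(w=1)}
step 2: add edge 2-6 (w=2); MST = {2-4(w=1) 2-6(w=2)}
step 3: add edge 1-2 (w=4); MST = {1-2(w=4) 2-4(w=1) 2-6(w=2)}
step 4: add edge 3-6 (w=4); MST = {1-2(w=4) 2-4(w=1) 2-6(w=2) 3-6(w=4)}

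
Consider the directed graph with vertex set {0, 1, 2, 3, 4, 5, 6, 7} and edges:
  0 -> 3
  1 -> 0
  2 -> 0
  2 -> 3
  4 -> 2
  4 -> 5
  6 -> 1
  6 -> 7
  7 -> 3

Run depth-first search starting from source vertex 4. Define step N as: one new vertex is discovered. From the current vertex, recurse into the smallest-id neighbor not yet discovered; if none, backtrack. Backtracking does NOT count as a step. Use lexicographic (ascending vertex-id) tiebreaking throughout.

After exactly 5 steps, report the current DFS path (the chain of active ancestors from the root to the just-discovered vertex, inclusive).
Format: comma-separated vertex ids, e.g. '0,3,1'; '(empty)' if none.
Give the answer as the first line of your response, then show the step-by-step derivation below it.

4,5

step 1: discover 4; path=4; order=4
step 2: discover 2; path=4>2; order=4,2
step 3: discover 0; path=4>2>0; order=4,2,0
step 4: discover 3; path=4>2>0>3; order=4,2,0,3
step 5: discover 5; path=4>5; order=4,2,0,3,5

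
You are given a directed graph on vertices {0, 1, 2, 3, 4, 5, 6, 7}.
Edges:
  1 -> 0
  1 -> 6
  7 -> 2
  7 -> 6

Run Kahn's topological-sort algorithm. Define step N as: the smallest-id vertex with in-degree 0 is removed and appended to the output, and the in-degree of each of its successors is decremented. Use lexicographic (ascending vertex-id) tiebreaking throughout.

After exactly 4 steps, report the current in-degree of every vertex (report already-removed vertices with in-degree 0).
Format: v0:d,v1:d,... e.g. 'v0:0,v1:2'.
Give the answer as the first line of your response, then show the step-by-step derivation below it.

v0:0,v1:0,v2:1,v3:0,v4:0,v5:0,v6:1,v7:0

step 1: output 1; order=[1]; indeg=(0,0,1,0,0,0,1,0)
step 2: output 0; order=[1,0]; indeg=(0,0,1,0,0,0,1,0)
step 3: output 3; order=[1,0,3]; indeg=(0,0,1,0,0,0,1,0)
step 4: output 4; order=[1,0,3,4]; indeg=(0,0,1,0,0,0,1,0)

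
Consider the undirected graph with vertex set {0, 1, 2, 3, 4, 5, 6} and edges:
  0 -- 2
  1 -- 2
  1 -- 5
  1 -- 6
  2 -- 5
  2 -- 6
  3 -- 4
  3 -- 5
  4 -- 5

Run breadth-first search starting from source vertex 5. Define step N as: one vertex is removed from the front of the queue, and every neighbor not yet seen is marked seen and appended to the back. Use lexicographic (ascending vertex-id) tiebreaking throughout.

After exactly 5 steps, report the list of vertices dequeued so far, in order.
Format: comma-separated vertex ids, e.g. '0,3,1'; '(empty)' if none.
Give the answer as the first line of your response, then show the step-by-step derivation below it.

5,1,2,3,4

step 1: dequeue 5; queue=[1,2,3,4]; order=5
step 2: dequeue 1; queue=[2,3,4,6]; order=5,1
step 3: dequeue 2; queue=[3,4,6,0]; order=5,1,2
step 4: dequeue 3; queue=[4,6,0]; order=5,1,2,3
step 5: dequeue 4; queue=[6,0]; order=5,1,2,3,4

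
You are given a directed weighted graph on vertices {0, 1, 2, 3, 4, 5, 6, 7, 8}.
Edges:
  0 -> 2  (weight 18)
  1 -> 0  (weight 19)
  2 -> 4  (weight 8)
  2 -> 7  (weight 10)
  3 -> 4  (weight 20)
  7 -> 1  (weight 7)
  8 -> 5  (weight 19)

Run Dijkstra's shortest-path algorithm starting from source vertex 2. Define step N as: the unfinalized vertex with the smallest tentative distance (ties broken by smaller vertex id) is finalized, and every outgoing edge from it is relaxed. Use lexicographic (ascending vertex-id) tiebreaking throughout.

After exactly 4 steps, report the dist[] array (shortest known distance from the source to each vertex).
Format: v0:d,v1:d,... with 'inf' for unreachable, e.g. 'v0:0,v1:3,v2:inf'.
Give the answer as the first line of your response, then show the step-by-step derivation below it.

v0:36,v1:17,v2:0,v3:inf,v4:8,v5:inf,v6:inf,v7:10,v8:inf

step 1: dist = v0:inf,v1:inf,v2:0,v3:inf,v4:8,v5:inf,v6:inf,v7:10,v8:inf
step 2: dist = v0:inf,v1:inf,v2:0,v3:inf,v4:8,v5:inf,v6:inf,v7:10,v8:inf
step 3: dist = v0:inf,v1:17,v2:0,v3:inf,v4:8,v5:inf,v6:inf,v7:10,v8:inf
step 4: dist = v0:36,v1:17,v2:0,v3:inf,v4:8,v5:inf,v6:inf,v7:10,v8:inf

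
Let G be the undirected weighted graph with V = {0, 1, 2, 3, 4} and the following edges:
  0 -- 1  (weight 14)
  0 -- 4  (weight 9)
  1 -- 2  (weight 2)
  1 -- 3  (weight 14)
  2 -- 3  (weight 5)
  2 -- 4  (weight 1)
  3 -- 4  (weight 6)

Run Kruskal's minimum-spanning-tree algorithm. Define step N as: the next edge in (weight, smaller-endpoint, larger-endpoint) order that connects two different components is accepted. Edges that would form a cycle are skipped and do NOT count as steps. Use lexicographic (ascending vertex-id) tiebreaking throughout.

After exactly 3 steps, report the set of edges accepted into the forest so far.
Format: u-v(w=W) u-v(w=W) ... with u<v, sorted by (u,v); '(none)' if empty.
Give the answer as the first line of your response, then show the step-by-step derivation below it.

1-2(w=2) 2-3(w=5) 2-4(w=1)

step 1: add edge 2-4 (w=1); MST = {2-4(w=1)}
step 2: add edge 1-2 (w=2); MST = {1-2(w=2) 2-4(w=1)}
step 3: add edge 2-3 (w=5); MST = {1-2(w=2) 2-3(w=5) 2-4(w=1)}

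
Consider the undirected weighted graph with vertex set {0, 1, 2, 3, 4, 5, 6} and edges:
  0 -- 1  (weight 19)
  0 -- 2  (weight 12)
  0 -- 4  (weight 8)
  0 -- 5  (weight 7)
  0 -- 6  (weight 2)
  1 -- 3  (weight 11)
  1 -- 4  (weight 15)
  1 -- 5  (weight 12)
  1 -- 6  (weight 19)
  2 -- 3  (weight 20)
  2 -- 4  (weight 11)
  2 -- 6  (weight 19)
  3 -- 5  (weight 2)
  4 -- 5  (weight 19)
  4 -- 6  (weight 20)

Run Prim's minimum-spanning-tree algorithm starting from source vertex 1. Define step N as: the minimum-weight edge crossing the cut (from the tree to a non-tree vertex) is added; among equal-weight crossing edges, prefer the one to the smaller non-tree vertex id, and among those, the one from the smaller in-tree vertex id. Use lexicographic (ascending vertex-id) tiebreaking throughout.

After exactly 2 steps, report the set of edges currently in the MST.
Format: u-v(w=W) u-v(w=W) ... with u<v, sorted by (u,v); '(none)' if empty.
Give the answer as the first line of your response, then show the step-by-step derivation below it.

1-3(w=11) 3-5(w=2)

step 1: add edge 1-3 (w=11); MST = {1-3(w=11)}
step 2: add edge 3-5 (w=2); MST = {1-3(w=11) 3-5(w=2)}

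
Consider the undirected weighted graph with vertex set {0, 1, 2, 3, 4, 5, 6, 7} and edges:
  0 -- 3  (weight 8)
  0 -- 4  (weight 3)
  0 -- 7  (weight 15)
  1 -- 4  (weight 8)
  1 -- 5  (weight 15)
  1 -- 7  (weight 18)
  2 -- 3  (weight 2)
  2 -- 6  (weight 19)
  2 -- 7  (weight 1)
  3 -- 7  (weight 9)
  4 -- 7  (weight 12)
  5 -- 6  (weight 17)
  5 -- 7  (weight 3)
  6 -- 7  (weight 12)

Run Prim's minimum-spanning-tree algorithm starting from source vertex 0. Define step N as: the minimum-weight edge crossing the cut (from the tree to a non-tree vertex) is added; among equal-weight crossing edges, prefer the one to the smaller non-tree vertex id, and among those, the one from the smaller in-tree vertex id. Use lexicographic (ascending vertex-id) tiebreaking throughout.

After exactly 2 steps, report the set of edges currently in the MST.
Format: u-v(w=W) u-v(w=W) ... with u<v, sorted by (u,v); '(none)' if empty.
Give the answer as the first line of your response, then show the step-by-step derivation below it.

0-4(w=3) 1-4(w=8)

step 1: add edge 0-4 (w=3); MST = {0-4(w=3)}
step 2: add edge 1-4 (w=8); MST = {0-4(w=3) 1-4(w=8)}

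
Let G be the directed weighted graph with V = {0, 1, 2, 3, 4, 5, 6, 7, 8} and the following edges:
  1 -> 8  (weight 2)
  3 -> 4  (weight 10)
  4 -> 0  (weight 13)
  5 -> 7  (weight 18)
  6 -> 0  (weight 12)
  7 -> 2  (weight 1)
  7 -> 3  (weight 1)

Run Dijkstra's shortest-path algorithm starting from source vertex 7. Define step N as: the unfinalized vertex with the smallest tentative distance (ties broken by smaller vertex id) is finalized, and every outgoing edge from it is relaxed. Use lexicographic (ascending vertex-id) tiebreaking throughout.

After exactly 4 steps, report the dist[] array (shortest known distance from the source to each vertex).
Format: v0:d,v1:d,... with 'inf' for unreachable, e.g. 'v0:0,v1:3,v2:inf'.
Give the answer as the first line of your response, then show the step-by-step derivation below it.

v0:24,v1:inf,v2:1,v3:1,v4:11,v5:inf,v6:inf,v7:0,v8:inf

step 1: dist = v0:inf,v1:inf,v2:1,v3:1,v4:inf,v5:inf,v6:inf,v7:0,v8:inf
step 2: dist = v0:inf,v1:inf,v2:1,v3:1,v4:inf,v5:inf,v6:inf,v7:0,v8:inf
step 3: dist = v0:inf,v1:inf,v2:1,v3:1,v4:11,v5:inf,v6:inf,v7:0,v8:inf
step 4: dist = v0:24,v1:inf,v2:1,v3:1,v4:11,v5:inf,v6:inf,v7:0,v8:inf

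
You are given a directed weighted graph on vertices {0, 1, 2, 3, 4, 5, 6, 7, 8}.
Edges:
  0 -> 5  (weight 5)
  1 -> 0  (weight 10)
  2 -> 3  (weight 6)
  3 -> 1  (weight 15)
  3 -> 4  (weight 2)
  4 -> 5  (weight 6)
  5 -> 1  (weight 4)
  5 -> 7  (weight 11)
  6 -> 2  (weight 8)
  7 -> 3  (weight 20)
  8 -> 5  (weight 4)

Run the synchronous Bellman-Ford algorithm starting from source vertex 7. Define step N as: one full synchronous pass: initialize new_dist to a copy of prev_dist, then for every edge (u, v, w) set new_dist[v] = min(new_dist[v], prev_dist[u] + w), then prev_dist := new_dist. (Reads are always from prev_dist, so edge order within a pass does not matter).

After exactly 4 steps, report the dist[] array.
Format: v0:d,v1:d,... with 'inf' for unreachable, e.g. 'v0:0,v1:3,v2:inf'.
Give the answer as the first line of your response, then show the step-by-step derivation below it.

v0:45,v1:32,v2:inf,v3:20,v4:22,v5:28,v6:inf,v7:0,v8:inf

step 1: dist = v0:inf,v1:inf,v2:inf,v3:20,v4:inf,v5:inf,v6:inf,v7:0,v8:inf
step 2: dist = v0:inf,v1:35,v2:inf,v3:20,v4:22,v5:inf,v6:inf,v7:0,v8:inf
step 3: dist = v0:45,v1:35,v2:inf,v3:20,v4:22,v5:28,v6:inf,v7:0,v8:inf
step 4: dist = v0:45,v1:32,v2:inf,v3:20,v4:22,v5:28,v6:inf,v7:0,v8:inf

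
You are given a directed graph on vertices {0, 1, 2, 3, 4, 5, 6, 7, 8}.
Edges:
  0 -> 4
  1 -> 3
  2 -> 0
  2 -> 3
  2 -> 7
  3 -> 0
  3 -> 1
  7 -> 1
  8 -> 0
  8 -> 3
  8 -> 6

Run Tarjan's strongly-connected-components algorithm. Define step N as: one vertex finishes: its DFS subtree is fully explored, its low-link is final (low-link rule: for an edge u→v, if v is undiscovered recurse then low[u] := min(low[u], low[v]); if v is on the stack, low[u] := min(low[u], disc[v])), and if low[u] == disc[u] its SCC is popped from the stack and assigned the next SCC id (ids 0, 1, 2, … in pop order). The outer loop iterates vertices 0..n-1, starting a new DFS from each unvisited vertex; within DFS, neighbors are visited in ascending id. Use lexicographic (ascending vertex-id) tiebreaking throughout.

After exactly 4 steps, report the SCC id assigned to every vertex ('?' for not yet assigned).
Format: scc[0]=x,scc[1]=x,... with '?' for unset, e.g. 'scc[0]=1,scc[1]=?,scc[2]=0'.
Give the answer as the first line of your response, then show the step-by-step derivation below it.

scc[0]=1,scc[1]=2,scc[2]=?,scc[3]=2,scc[4]=0,scc[5]=?,scc[6]=?,scc[7]=?,scc[8]=?

step 1: low=(low[0]=0,low[1]=?,low[2]=?,low[3]=?,low[4]=1,low[5]=?,low[6]=?,low[7]=?,low[8]=?); scc=(scc[0]=?,scc[1]=?,scc[2]=?,scc[3]=?,scc[4]=0,scc[5]=?,scc[6]=?,scc[7]=?,scc[8]=?)
step 2: low=(low[0]=0,low[1]=?,low[2]=?,low[3]=?,low[4]=1,low[5]=?,low[6]=?,low[7]=?,low[8]=?); scc=(scc[0]=1,scc[1]=?,scc[2]=?,scc[3]=?,scc[4]=0,scc[5]=?,scc[6]=?,scc[7]=?,scc[8]=?)
step 3: low=(low[0]=0,low[1]=2,low[2]=?,low[3]=2,low[4]=1,low[5]=?,low[6]=?,low[7]=?,low[8]=?); scc=(scc[0]=1,scc[1]=?,scc[2]=?,scc[3]=?,scc[4]=0,scc[5]=?,scc[6]=?,scc[7]=?,scc[8]=?)
step 4: low=(low[0]=0,low[1]=2,low[2]=?,low[3]=2,low[4]=1,low[5]=?,low[6]=?,low[7]=?,low[8]=?); scc=(scc[0]=1,scc[1]=2,scc[2]=?,scc[3]=2,scc[4]=0,scc[5]=?,scc[6]=?,scc[7]=?,scc[8]=?)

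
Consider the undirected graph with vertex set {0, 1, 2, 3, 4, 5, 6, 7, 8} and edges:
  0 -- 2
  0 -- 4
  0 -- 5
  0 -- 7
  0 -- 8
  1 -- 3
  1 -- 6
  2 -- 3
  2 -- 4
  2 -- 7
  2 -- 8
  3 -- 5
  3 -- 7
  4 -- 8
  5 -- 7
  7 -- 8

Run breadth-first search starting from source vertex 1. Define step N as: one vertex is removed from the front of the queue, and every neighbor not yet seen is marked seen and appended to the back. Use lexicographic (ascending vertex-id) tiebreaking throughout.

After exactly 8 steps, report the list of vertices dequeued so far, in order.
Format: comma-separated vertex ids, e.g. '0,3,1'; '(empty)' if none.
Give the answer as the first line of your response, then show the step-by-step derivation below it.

1,3,6,2,5,7,0,4

step 1: dequeue 1; queue=[3,6]; order=1
step 2: dequeue 3; queue=[6,2,5,7]; order=1,3
step 3: dequeue 6; queue=[2,5,7]; order=1,3,6
step 4: dequeue 2; queue=[5,7,0,4,8]; order=1,3,6,2
step 5: dequeue 5; queue=[7,0,4,8]; order=1,3,6,2,5
step 6: dequeue 7; queue=[0,4,8]; order=1,3,6,2,5,7
step 7: dequeue 0; queue=[4,8]; order=1,3,6,2,5,7,0
step 8: dequeue 4; queue=[8]; order=1,3,6,2,5,7,0,4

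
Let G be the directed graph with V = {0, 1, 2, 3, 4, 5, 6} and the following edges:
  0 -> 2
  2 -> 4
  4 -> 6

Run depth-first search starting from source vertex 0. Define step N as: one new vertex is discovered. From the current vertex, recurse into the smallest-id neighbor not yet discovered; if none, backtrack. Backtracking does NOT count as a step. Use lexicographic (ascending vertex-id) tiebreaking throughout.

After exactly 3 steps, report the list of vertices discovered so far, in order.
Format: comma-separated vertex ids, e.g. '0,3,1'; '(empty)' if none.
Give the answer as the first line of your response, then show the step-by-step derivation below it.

0,2,4

step 1: discover 0; path=0; order=0
step 2: discover 2; path=0>2; order=0,2
step 3: discover 4; path=0>2>4; order=0,2,4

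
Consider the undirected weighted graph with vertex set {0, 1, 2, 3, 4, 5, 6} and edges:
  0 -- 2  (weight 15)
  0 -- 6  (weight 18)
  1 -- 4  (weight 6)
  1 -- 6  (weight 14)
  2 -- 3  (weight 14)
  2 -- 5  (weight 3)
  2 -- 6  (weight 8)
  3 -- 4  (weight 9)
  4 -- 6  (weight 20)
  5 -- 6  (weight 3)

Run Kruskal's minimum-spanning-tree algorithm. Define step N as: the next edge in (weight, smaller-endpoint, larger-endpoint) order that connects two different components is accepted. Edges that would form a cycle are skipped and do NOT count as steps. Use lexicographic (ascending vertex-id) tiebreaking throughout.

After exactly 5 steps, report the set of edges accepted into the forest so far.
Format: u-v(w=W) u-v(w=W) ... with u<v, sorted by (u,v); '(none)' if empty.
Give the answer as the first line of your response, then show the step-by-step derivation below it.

1-4(w=6) 1-6(w=14) 2-5(w=3) 3-4(w=9) 5-6(w=3)

step 1: add edge 2-5 (w=3); MST = {2-5(w=3)}
step 2: add edge 5-6 (w=3); MST = {2-5(w=3) 5-6(w=3)}
step 3: add edge 1-4 (w=6); MST = {1-4(w=6) 2-5(w=3) 5-6(w=3)}
step 4: add edge 3-4 (w=9); MST = {1-4(w=6) 2-5(w=3) 3-4(w=9) 5-6(w=3)}
step 5: add edge 1-6 (w=14); MST = {1-4(w=6) 1-6(w=14) 2-5(w=3) 3-4(w=9) 5-6(w=3)}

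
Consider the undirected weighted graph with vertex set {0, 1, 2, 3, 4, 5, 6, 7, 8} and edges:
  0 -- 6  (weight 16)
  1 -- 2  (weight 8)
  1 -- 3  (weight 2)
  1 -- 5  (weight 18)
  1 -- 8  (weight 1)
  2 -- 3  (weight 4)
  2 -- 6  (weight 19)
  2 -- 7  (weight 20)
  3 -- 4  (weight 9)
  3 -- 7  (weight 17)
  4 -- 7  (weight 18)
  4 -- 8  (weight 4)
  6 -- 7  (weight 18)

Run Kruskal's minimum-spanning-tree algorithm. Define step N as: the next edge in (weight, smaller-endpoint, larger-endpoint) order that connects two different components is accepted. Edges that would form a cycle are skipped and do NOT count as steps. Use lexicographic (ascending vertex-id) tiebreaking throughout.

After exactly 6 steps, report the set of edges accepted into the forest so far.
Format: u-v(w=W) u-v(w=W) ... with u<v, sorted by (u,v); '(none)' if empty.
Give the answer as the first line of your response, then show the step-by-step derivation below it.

0-6(w=16) 1-3(w=2) 1-8(w=1) 2-3(w=4) 3-7(w=17) 4-8(w=4)

step 1: add edge 1-8 (w=1); MST = {1-8(w=1)}
step 2: add edge 1-3 (w=2); MST = {1-3(w=2) 1-8(w=1)}
step 3: add edge 2-3 (w=4); MST = {1-3(w=2) 1-8(w=1) 2-3(w=4)}
step 4: add edge 4-8 (w=4); MST = {1-3(w=2) 1-8(w=1) 2-3(w=4) 4-8(w=4)}
step 5: add edge 0-6 (w=16); MST = {0-6(w=16) 1-3(w=2) 1-8(w=1) 2-3(w=4) 4-8(w=4)}
step 6: add edge 3-7 (w=17); MST = {0-6(w=16) 1-3(w=2) 1-8(w=1) 2-3(w=4) 3-7(w=17) 4-8(w=4)}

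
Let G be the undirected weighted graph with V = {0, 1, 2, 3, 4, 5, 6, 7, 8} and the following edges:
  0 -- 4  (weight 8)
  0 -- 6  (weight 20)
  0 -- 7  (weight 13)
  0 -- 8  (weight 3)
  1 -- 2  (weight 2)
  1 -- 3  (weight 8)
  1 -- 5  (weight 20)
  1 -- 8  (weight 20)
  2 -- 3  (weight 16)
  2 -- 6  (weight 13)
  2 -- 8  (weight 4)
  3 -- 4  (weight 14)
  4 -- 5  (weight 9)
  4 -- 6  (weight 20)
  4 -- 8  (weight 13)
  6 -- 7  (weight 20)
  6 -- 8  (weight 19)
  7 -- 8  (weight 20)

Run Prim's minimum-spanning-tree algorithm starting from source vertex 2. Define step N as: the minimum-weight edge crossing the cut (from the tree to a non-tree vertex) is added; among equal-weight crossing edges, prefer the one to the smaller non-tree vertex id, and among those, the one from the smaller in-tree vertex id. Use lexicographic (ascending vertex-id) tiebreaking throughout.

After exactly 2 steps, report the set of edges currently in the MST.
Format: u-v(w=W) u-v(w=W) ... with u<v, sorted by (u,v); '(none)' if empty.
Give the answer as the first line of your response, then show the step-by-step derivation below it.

1-2(w=2) 2-8(w=4)

step 1: add edge 1-2 (w=2); MST = {1-2(w=2)}
step 2: add edge 2-8 (w=4); MST = {1-2(w=2) 2-8(w=4)}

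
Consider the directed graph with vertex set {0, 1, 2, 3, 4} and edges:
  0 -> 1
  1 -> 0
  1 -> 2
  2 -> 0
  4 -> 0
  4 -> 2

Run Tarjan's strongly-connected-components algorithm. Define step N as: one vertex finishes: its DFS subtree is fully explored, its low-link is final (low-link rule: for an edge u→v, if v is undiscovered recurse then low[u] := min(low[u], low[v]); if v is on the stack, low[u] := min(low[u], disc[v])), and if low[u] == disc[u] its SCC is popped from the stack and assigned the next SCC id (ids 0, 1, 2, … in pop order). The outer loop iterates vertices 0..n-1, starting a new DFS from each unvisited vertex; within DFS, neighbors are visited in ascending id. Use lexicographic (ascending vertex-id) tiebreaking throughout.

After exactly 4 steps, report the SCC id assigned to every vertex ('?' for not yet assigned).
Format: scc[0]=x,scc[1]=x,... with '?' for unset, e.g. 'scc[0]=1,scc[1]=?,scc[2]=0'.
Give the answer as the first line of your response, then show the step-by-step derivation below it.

scc[0]=0,scc[1]=0,scc[2]=0,scc[3]=1,scc[4]=?

step 1: low=(low[0]=0,low[1]=0,low[2]=0,low[3]=?,low[4]=?); scc=(scc[0]=?,scc[1]=?,scc[2]=?,scc[3]=?,scc[4]=?)
step 2: low=(low[0]=0,low[1]=0,low[2]=0,low[3]=?,low[4]=?); scc=(scc[0]=?,scc[1]=?,scc[2]=?,scc[3]=?,scc[4]=?)
step 3: low=(low[0]=0,low[1]=0,low[2]=0,low[3]=?,low[4]=?); scc=(scc[0]=0,scc[1]=0,scc[2]=0,scc[3]=?,scc[4]=?)
step 4: low=(low[0]=0,low[1]=0,low[2]=0,low[3]=3,low[4]=?); scc=(scc[0]=0,scc[1]=0,scc[2]=0,scc[3]=1,scc[4]=?)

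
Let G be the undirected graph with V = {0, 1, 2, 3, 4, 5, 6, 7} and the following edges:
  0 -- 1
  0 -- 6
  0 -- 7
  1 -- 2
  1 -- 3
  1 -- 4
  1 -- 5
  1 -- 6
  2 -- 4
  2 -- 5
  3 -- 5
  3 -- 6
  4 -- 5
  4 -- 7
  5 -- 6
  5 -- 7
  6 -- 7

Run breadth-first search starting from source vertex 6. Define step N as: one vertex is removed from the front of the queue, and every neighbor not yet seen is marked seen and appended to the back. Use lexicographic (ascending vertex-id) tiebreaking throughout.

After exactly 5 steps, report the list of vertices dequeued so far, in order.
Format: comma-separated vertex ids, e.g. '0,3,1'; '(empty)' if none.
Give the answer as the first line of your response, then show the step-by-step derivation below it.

6,0,1,3,5

step 1: dequeue 6; queue=[0,1,3,5,7]; order=6
step 2: dequeue 0; queue=[1,3,5,7]; order=6,0
step 3: dequeue 1; queue=[3,5,7,2,4]; order=6,0,1
step 4: dequeue 3; queue=[5,7,2,4]; order=6,0,1,3
step 5: dequeue 5; queue=[7,2,4]; order=6,0,1,3,5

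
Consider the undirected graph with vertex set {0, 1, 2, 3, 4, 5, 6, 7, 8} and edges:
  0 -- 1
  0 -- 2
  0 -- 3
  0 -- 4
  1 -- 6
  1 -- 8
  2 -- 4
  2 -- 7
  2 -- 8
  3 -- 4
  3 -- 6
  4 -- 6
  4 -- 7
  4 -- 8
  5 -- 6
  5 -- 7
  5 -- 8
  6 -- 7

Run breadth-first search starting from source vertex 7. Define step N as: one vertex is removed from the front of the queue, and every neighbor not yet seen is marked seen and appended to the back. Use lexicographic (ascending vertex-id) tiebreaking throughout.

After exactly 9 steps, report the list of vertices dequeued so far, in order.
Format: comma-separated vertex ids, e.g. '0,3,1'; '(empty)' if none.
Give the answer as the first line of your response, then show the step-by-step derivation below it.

7,2,4,5,6,0,8,3,1

step 1: dequeue 7; queue=[2,4,5,6]; order=7
step 2: dequeue 2; queue=[4,5,6,0,8]; order=7,2
step 3: dequeue 4; queue=[5,6,0,8,3]; order=7,2,4
step 4: dequeue 5; queue=[6,0,8,3]; order=7,2,4,5
step 5: dequeue 6; queue=[0,8,3,1]; order=7,2,4,5,6
step 6: dequeue 0; queue=[8,3,1]; order=7,2,4,5,6,0
step 7: dequeue 8; queue=[3,1]; order=7,2,4,5,6,0,8
step 8: dequeue 3; queue=[1]; order=7,2,4,5,6,0,8,3
step 9: dequeue 1; queue=[(empty)]; order=7,2,4,5,6,0,8,3,1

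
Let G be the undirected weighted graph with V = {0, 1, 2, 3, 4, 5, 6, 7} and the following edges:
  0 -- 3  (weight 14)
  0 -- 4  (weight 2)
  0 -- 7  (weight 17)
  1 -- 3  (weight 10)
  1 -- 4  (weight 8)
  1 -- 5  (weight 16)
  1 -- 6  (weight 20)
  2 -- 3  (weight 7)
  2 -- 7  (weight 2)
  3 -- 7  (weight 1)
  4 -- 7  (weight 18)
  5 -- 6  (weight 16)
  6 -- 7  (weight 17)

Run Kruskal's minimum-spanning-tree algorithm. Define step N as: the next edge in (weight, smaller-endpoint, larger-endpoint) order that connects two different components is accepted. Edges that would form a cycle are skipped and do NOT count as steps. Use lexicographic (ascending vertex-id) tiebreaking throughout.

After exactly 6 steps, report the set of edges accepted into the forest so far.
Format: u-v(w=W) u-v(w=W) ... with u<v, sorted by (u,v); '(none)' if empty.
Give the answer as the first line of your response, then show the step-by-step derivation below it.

0-4(w=2) 1-3(w=10) 1-4(w=8) 1-5(w=16) 2-7(w=2) 3-7(w=1)

step 1: add edge 3-7 (w=1); MST = {3-7(w=1)}
step 2: add edge 0-4 (w=2); MST = {0-4(w=2) 3-7(w=1)}
step 3: add edge 2-7 (w=2); MST = {0-4(w=2) 2-7(w=2) 3-7(w=1)}
step 4: add edge 1-4 (w=8); MST = {0-4(w=2) 1-4(w=8) 2-7(w=2) 3-7(w=1)}
step 5: add edge 1-3 (w=10); MST = {0-4(w=2) 1-3(w=10) 1-4(w=8) 2-7(w=2) 3-7(w=1)}
step 6: add edge 1-5 (w=16); MST = {0-4(w=2) 1-3(w=10) 1-4(w=8) 1-5(w=16) 2-7(w=2) 3-7(w=1)}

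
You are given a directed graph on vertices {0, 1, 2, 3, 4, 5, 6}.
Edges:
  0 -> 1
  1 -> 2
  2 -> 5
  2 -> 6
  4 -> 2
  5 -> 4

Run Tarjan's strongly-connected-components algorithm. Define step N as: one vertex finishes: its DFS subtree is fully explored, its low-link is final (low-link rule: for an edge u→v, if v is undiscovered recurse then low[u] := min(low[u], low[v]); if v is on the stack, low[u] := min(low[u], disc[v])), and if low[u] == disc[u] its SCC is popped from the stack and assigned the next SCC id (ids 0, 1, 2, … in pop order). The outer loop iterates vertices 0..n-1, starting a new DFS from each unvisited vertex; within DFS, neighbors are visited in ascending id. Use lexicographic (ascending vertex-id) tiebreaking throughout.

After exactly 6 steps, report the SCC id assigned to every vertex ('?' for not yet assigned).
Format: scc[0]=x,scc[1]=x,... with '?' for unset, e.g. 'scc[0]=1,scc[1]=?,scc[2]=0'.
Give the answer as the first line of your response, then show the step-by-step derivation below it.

scc[0]=3,scc[1]=2,scc[2]=1,scc[3]=?,scc[4]=1,scc[5]=1,scc[6]=0

step 1: low=(low[0]=0,low[1]=1,low[2]=2,low[3]=?,low[4]=2,low[5]=3,low[6]=?); scc=(scc[0]=?,scc[1]=?,scc[2]=?,scc[3]=?,scc[4]=?,scc[5]=?,scc[6]=?)
step 2: low=(low[0]=0,low[1]=1,low[2]=2,low[3]=?,low[4]=2,low[5]=2,low[6]=?); scc=(scc[0]=?,scc[1]=?,scc[2]=?,scc[3]=?,scc[4]=?,scc[5]=?,scc[6]=?)
step 3: low=(low[0]=0,low[1]=1,low[2]=2,low[3]=?,low[4]=2,low[5]=2,low[6]=5); scc=(scc[0]=?,scc[1]=?,scc[2]=?,scc[3]=?,scc[4]=?,scc[5]=?,scc[6]=0)
step 4: low=(low[0]=0,low[1]=1,low[2]=2,low[3]=?,low[4]=2,low[5]=2,low[6]=5); scc=(scc[0]=?,scc[1]=?,scc[2]=1,scc[3]=?,scc[4]=1,scc[5]=1,scc[6]=0)
step 5: low=(low[0]=0,low[1]=1,low[2]=2,low[3]=?,low[4]=2,low[5]=2,low[6]=5); scc=(scc[0]=?,scc[1]=2,scc[2]=1,scc[3]=?,scc[4]=1,scc[5]=1,scc[6]=0)
step 6: low=(low[0]=0,low[1]=1,low[2]=2,low[3]=?,low[4]=2,low[5]=2,low[6]=5); scc=(scc[0]=3,scc[1]=2,scc[2]=1,scc[3]=?,scc[4]=1,scc[5]=1,scc[6]=0)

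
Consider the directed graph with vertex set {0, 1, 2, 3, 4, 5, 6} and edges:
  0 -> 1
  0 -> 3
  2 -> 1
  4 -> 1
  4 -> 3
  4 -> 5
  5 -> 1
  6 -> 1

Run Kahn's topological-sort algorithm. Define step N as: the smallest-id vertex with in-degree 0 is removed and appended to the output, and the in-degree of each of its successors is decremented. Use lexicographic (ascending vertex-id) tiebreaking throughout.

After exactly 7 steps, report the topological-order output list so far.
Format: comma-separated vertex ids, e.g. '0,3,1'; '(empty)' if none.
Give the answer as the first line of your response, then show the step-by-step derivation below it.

0,2,4,3,5,6,1

step 1: output 0; order=[0]; indeg=(0,4,0,1,0,1,0)
step 2: output 2; order=[0,2]; indeg=(0,3,0,1,0,1,0)
step 3: output 4; order=[0,2,4]; indeg=(0,2,0,0,0,0,0)
step 4: output 3; order=[0,2,4,3]; indeg=(0,2,0,0,0,0,0)
step 5: output 5; order=[0,2,4,3,5]; indeg=(0,1,0,0,0,0,0)
step 6: output 6; order=[0,2,4,3,5,6]; indeg=(0,0,0,0,0,0,0)
step 7: output 1; order=[0,2,4,3,5,6,1]; indeg=(0,0,0,0,0,0,0)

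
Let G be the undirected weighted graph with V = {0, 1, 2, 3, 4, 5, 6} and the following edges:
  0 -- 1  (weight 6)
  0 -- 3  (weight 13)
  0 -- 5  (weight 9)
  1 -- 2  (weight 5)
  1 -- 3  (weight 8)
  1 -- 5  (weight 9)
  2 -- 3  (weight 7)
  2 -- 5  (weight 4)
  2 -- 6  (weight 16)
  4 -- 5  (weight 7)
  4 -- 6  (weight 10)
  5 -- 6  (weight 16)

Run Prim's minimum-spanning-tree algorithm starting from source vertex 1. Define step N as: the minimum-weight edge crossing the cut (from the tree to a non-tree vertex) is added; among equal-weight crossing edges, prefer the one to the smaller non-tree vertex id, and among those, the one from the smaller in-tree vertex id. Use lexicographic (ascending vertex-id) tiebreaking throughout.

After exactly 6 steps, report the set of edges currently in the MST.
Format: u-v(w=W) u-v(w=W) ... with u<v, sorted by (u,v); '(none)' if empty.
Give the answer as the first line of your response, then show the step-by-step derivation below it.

0-1(w=6) 1-2(w=5) 2-3(w=7) 2-5(w=4) 4-5(w=7) 4-6(w=10)

step 1: add edge 1-2 (w=5); MST = {1-2(w=5)}
step 2: add edge 2-5 (w=4); MST = {1-2(w=5) 2-5(w=4)}
step 3: add edge 0-1 (w=6); MST = {0-1(w=6) 1-2(w=5) 2-5(w=4)}
step 4: add edge 2-3 (w=7); MST = {0-1(w=6) 1-2(w=5) 2-3(w=7) 2-5(w=4)}
step 5: add edge 4-5 (w=7); MST = {0-1(w=6) 1-2(w=5) 2-3(w=7) 2-5(w=4) 4-5(w=7)}
step 6: add edge 4-6 (w=10); MST = {0-1(w=6) 1-2(w=5) 2-3(w=7) 2-5(w=4) 4-5(w=7) 4-6(w=10)}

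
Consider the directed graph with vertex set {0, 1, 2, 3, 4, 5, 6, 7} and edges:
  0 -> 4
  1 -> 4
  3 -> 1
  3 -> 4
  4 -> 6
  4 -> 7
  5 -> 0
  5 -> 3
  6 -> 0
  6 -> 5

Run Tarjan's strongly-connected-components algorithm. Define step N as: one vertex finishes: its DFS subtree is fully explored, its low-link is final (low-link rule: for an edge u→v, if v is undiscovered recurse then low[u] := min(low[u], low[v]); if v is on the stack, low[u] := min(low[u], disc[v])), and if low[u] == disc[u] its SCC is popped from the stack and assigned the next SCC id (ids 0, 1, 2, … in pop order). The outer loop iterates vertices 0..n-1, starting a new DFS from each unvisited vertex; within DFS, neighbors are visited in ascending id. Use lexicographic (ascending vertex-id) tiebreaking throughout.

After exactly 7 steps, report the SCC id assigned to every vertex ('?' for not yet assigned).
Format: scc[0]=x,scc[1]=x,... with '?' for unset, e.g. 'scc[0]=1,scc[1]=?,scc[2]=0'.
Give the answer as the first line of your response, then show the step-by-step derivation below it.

scc[0]=1,scc[1]=1,scc[2]=?,scc[3]=1,scc[4]=1,scc[5]=1,scc[6]=1,scc[7]=0

step 1: low=(low[0]=0,low[1]=1,low[2]=?,low[3]=4,low[4]=1,low[5]=0,low[6]=0,low[7]=?); scc=(scc[0]=?,scc[1]=?,scc[2]=?,scc[3]=?,scc[4]=?,scc[5]=?,scc[6]=?,scc[7]=?)
step 2: low=(low[0]=0,low[1]=1,low[2]=?,low[3]=1,low[4]=1,low[5]=0,low[6]=0,low[7]=?); scc=(scc[0]=?,scc[1]=?,scc[2]=?,scc[3]=?,scc[4]=?,scc[5]=?,scc[6]=?,scc[7]=?)
step 3: low=(low[0]=0,low[1]=1,low[2]=?,low[3]=1,low[4]=1,low[5]=0,low[6]=0,low[7]=?); scc=(scc[0]=?,scc[1]=?,scc[2]=?,scc[3]=?,scc[4]=?,scc[5]=?,scc[6]=?,scc[7]=?)
step 4: low=(low[0]=0,low[1]=1,low[2]=?,low[3]=1,low[4]=1,low[5]=0,low[6]=0,low[7]=?); scc=(scc[0]=?,scc[1]=?,scc[2]=?,scc[3]=?,scc[4]=?,scc[5]=?,scc[6]=?,scc[7]=?)
step 5: low=(low[0]=0,low[1]=1,low[2]=?,low[3]=1,low[4]=0,low[5]=0,low[6]=0,low[7]=6); scc=(scc[0]=?,scc[1]=?,scc[2]=?,scc[3]=?,scc[4]=?,scc[5]=?,scc[6]=?,scc[7]=0)
step 6: low=(low[0]=0,low[1]=1,low[2]=?,low[3]=1,low[4]=0,low[5]=0,low[6]=0,low[7]=6); scc=(scc[0]=?,scc[1]=?,scc[2]=?,scc[3]=?,scc[4]=?,scc[5]=?,scc[6]=?,scc[7]=0)
step 7: low=(low[0]=0,low[1]=1,low[2]=?,low[3]=1,low[4]=0,low[5]=0,low[6]=0,low[7]=6); scc=(scc[0]=1,scc[1]=1,scc[2]=?,scc[3]=1,scc[4]=1,scc[5]=1,scc[6]=1,scc[7]=0)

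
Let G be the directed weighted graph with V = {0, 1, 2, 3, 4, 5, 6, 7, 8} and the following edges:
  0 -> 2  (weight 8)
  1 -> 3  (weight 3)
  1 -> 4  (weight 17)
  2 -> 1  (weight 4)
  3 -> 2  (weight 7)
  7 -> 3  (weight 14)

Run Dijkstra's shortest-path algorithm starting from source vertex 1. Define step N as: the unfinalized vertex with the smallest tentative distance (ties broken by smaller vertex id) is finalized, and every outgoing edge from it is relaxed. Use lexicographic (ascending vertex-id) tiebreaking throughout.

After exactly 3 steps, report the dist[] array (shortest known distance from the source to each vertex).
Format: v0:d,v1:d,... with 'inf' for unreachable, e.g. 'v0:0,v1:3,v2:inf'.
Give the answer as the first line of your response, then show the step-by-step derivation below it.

v0:inf,v1:0,v2:10,v3:3,v4:17,v5:inf,v6:inf,v7:inf,v8:inf

step 1: dist = v0:inf,v1:0,v2:inf,v3:3,v4:17,v5:inf,v6:inf,v7:inf,v8:inf
step 2: dist = v0:inf,v1:0,v2:10,v3:3,v4:17,v5:inf,v6:inf,v7:inf,v8:inf
step 3: dist = v0:inf,v1:0,v2:10,v3:3,v4:17,v5:inf,v6:inf,v7:inf,v8:inf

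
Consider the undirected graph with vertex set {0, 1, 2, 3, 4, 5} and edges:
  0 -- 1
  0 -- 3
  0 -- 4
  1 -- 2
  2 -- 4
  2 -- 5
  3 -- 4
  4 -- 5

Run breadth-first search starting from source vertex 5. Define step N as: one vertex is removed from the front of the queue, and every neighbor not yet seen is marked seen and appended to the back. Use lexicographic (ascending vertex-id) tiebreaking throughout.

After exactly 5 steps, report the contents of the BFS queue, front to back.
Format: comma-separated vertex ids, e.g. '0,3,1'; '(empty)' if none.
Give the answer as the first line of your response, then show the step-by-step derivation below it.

3

step 1: dequeue 5; queue=[2,4]; order=5
step 2: dequeue 2; queue=[4,1]; order=5,2
step 3: dequeue 4; queue=[1,0,3]; order=5,2,4
step 4: dequeue 1; queue=[0,3]; order=5,2,4,1
step 5: dequeue 0; queue=[3]; order=5,2,4,1,0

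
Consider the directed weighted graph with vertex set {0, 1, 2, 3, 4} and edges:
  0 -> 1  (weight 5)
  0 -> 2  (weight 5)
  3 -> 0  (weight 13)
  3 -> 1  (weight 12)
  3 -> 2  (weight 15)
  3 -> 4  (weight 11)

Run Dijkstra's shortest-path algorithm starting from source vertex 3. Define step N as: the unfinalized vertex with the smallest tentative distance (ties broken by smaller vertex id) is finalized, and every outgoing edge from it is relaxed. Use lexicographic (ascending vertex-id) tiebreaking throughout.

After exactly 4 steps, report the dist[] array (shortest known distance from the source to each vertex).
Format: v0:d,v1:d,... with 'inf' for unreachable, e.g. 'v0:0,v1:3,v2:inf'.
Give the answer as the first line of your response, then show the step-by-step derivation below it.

v0:13,v1:12,v2:15,v3:0,v4:11

step 1: dist = v0:13,v1:12,v2:15,v3:0,v4:11
step 2: dist = v0:13,v1:12,v2:15,v3:0,v4:11
step 3: dist = v0:13,v1:12,v2:15,v3:0,v4:11
step 4: dist = v0:13,v1:12,v2:15,v3:0,v4:11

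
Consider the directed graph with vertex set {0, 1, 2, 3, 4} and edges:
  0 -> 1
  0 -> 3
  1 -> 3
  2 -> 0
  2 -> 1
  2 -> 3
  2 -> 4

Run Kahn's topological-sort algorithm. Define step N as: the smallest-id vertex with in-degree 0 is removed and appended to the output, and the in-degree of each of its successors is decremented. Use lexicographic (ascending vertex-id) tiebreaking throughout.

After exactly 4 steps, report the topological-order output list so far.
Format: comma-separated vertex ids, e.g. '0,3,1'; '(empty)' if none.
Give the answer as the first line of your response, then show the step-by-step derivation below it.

2,0,1,3

step 1: output 2; order=[2]; indeg=(0,1,0,2,0)
step 2: output 0; order=[2,0]; indeg=(0,0,0,1,0)
step 3: output 1; order=[2,0,1]; indeg=(0,0,0,0,0)
step 4: output 3; order=[2,0,1,3]; indeg=(0,0,0,0,0)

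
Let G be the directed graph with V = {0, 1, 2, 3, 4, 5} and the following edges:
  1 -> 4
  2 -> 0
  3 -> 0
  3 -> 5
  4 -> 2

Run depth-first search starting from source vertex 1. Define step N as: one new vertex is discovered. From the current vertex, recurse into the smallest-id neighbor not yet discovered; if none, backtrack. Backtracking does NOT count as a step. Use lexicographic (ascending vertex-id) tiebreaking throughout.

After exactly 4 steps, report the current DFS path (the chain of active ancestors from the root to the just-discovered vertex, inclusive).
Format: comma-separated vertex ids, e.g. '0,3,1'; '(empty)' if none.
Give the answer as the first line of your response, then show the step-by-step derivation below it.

1,4,2,0

step 1: discover 1; path=1; order=1
step 2: discover 4; path=1>4; order=1,4
step 3: discover 2; path=1>4>2; order=1,4,2
step 4: discover 0; path=1>4>2>0; order=1,4,2,0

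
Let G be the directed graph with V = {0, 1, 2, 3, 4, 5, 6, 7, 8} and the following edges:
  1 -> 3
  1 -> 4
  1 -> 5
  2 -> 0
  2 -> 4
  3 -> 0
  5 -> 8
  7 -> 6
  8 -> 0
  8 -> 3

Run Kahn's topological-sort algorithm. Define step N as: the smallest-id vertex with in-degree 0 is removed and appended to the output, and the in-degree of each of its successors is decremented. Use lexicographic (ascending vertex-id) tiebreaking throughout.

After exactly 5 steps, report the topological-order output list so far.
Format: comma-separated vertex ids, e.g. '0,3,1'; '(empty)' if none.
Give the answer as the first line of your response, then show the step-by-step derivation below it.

1,2,4,5,7

step 1: output 1; order=[1]; indeg=(3,0,0,1,1,0,1,0,1)
step 2: output 2; order=[1,2]; indeg=(2,0,0,1,0,0,1,0,1)
step 3: output 4; order=[1,2,4]; indeg=(2,0,0,1,0,0,1,0,1)
step 4: output 5; order=[1,2,4,5]; indeg=(2,0,0,1,0,0,1,0,0)
step 5: output 7; order=[1,2,4,5,7]; indeg=(2,0,0,1,0,0,0,0,0)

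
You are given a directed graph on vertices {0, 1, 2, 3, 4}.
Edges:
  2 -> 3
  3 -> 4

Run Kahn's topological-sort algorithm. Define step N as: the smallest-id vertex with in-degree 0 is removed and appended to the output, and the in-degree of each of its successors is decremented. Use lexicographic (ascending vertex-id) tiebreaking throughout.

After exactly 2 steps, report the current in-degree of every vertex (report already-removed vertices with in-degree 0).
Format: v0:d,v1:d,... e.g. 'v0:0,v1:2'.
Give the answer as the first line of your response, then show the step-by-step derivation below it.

v0:0,v1:0,v2:0,v3:1,v4:1

step 1: output 0; order=[0]; indeg=(0,0,0,1,1)
step 2: output 1; order=[0,1]; indeg=(0,0,0,1,1)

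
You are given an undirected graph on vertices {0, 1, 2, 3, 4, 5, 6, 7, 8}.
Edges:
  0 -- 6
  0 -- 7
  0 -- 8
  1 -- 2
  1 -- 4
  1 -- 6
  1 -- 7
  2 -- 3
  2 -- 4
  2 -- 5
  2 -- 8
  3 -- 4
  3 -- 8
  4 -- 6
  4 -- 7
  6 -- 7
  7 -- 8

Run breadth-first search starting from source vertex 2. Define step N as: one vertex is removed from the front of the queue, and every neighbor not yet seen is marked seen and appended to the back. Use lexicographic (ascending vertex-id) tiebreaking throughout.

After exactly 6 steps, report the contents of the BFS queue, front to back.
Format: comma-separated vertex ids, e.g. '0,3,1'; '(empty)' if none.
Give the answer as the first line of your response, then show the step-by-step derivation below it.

6,7,0

step 1: dequeue 2; queue=[1,3,4,5,8]; order=2
step 2: dequeue 1; queue=[3,4,5,8,6,7]; order=2,1
step 3: dequeue 3; queue=[4,5,8,6,7]; order=2,1,3
step 4: dequeue 4; queue=[5,8,6,7]; order=2,1,3,4
step 5: dequeue 5; queue=[8,6,7]; order=2,1,3,4,5
step 6: dequeue 8; queue=[6,7,0]; order=2,1,3,4,5,8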